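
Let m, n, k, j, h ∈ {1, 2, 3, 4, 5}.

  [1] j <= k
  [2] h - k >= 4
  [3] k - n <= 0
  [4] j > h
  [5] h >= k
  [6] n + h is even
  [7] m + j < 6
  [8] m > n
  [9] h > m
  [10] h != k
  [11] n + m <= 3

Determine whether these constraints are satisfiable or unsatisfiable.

Unsatisfiable

Constraints 1, 3, 4, 8, and 9 give m < h, h < j, j ≤ k, k ≤ n, n < m. Chaining: m < h < j ≤ k ≤ n < m, which forces m < m — impossible.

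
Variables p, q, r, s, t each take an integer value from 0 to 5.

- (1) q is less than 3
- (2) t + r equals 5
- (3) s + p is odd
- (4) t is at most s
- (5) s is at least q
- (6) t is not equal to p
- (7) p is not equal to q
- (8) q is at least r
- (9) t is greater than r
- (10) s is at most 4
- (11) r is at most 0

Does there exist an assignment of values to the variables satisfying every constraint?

Unsatisfiable

From constraints 4 and 10: t ≤ s ≤ 4. From constraint 11: r ≤ 0. Hence t + r ≤ 4. But constraint 2 requires t + r = 5, and 5 > 4. Contradiction.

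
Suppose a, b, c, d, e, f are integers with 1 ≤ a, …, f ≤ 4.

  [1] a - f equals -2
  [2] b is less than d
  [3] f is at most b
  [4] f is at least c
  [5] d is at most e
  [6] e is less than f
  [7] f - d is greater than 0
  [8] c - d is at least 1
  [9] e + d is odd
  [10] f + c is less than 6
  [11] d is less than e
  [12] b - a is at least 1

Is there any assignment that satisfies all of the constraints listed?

Unsatisfiable

Constraints 2, 3, 6, and 11 give e < f, f ≤ b, b < d, d < e. Chaining: e < f ≤ b < d < e, which forces e < e — impossible.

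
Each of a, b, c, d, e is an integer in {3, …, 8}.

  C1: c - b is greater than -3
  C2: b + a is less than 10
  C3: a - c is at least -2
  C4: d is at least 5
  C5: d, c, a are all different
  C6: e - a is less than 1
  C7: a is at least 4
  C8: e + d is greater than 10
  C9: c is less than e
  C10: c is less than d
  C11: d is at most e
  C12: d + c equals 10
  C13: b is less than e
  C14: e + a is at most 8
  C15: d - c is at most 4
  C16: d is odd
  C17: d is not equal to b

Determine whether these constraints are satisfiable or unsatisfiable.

Unsatisfiable

From constraints 4 and 11: e ≥ d ≥ 5. From constraint 7: a ≥ 4. Hence e + a ≥ 9. But constraint 14 requires e + a ≤ 8, and 8 < 9. Contradiction.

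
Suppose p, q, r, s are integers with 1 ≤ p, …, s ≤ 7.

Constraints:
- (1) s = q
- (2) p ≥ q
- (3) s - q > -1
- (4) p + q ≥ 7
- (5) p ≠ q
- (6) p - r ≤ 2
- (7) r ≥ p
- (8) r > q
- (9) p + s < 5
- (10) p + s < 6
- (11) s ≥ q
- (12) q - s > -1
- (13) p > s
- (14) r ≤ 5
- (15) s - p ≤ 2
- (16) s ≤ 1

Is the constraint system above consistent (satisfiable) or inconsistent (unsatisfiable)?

Unsatisfiable

From constraints 7 and 14: p ≤ r ≤ 5. From constraints 11 and 16: q ≤ s ≤ 1. Hence p + q ≤ 6. But constraint 4 requires p + q ≥ 7, and 7 > 6. Contradiction.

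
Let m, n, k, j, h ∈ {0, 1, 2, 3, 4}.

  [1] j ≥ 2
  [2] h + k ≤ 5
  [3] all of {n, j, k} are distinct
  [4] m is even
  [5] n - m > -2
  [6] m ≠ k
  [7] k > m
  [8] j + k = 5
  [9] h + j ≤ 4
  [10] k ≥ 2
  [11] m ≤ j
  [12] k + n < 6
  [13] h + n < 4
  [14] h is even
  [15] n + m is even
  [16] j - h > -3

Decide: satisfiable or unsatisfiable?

Take m = 0, n = 0, k = 3, j = 2, h = 2. Then constraint 2: h + k = 5; constraint 5: n - m = 0, and every other listed constraint is also met.

Satisfiable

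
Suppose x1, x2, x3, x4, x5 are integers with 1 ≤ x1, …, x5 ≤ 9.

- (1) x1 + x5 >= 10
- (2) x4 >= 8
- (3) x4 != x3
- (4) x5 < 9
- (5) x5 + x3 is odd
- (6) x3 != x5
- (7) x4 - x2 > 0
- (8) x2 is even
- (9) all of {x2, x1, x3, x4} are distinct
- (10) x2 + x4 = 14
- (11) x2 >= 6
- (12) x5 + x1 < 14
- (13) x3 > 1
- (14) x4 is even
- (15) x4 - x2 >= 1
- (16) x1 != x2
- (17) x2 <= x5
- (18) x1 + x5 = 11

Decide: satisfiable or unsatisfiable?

Satisfiable

Try x1 = 5, x2 = 6, x3 = 9, x4 = 8, x5 = 6.
Check constraint 1: x1 + x5 = 11; constraint 7: x4 - x2 = 2. The remaining constraints are straightforward to verify.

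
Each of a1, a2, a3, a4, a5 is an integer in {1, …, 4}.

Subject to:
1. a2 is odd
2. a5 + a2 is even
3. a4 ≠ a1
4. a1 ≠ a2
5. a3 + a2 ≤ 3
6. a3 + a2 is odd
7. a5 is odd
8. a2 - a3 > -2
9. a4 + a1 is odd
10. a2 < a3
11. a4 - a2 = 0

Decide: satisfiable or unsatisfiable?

Satisfiable

Setting (a1, a2, a3, a4, a5) = (4, 1, 2, 1, 1) satisfies everything: constraint 5: a3 + a2 = 3; constraint 8: a2 - a3 = -1, and the others follow.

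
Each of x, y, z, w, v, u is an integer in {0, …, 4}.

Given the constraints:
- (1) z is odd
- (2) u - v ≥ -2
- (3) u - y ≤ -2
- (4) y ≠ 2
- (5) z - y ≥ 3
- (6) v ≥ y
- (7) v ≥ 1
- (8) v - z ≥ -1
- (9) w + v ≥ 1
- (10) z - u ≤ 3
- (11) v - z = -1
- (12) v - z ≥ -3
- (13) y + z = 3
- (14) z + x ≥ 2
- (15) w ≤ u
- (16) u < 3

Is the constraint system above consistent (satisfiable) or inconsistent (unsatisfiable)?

Constraints 2, 3, 5, and 8 give y − u ≥ 2, u − v ≥ -2, v − z ≥ -1, z − y ≥ 3.
Adding all 4 inequalities: the left sides telescope to 0, and the right sides sum to 2 + (-2) + (-1) + 3 = 2. So 0 ≥ 2, which is false.

Unsatisfiable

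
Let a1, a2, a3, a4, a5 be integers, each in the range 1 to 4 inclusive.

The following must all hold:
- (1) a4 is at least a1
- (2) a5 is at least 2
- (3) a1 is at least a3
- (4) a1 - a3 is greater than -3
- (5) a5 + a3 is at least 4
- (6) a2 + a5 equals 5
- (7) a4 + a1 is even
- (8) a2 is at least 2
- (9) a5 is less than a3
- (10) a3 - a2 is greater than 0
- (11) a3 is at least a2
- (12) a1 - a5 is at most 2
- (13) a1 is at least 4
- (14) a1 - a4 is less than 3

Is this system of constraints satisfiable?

Satisfiable

One satisfying assignment is a1 = 4, a2 = 3, a3 = 4, a4 = 4, a5 = 2.
For the less obvious constraints — constraint 4: a1 - a3 = 0; constraint 5: a5 + a3 = 6 — and the others hold by inspection.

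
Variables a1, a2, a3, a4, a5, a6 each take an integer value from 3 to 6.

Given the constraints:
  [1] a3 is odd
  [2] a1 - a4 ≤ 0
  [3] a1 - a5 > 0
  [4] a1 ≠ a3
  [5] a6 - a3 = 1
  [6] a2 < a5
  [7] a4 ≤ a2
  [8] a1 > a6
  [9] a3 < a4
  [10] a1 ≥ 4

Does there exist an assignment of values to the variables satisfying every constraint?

Constraints 2, 3, 6, and 7 give a5 < a1, a1 ≤ a4, a4 ≤ a2, a2 < a5. Chaining: a5 < a1 ≤ a4 ≤ a2 < a5, which forces a5 < a5 — impossible.

Unsatisfiable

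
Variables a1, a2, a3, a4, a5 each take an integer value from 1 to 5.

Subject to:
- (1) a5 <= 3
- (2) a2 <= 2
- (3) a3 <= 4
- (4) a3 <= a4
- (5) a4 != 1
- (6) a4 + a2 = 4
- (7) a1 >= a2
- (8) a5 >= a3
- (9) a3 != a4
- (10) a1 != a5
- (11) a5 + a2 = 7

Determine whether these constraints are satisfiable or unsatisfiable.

Unsatisfiable

From constraint 1: a5 ≤ 3. From constraint 2: a2 ≤ 2. Hence a5 + a2 ≤ 5. But constraint 11 requires a5 + a2 = 7, and 7 > 5. Contradiction.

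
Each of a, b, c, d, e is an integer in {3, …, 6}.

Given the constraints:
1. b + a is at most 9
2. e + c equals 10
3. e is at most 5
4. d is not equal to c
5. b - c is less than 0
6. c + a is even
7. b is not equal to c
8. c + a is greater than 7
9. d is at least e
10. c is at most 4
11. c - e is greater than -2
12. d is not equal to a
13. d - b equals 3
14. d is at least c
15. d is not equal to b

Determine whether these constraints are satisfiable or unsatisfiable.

Unsatisfiable

From constraint 3: e ≤ 5. From constraint 10: c ≤ 4. Hence e + c ≤ 9. But constraint 2 requires e + c = 10, and 10 > 9. Contradiction.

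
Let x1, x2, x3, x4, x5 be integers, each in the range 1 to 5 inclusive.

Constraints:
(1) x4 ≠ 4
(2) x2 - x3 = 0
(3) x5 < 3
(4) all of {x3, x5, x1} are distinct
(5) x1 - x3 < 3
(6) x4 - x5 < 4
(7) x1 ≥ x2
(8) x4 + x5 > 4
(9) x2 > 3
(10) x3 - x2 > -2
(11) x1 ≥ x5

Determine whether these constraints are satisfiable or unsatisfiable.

Satisfiable

Setting (x1, x2, x3, x4, x5) = (5, 4, 4, 5, 2) satisfies everything: constraint 2: x2 - x3 = 0; constraint 5: x1 - x3 = 1; constraint 6: x4 - x5 = 3, and the others follow.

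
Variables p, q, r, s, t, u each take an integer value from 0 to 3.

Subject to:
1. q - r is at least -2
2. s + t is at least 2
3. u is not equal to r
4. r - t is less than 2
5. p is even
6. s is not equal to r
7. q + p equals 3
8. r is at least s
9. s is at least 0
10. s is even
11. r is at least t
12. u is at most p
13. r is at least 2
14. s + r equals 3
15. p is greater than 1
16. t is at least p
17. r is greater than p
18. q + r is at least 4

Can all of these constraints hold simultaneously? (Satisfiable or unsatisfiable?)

One satisfying assignment is p = 2, q = 1, r = 3, s = 0, t = 2, u = 1.
For the less obvious constraints — constraint 1: q - r = -2; constraint 2: s + t = 2 — and the others hold by inspection.

Satisfiable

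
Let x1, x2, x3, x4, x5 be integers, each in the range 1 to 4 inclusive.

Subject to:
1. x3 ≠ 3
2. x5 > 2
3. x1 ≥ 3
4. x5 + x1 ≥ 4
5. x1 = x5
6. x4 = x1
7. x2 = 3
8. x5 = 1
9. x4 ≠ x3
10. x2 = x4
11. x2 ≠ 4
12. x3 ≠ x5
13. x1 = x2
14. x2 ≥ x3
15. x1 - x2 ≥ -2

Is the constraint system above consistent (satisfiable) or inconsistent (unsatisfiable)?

Constraint 7 fixes x2 = 3 and constraint 8 fixes x5 = 1. Constraints 5, 6, and 10 give x2 = x4 = x1 = x5, so x2 = x5. But 3 ≠ 1 — contradiction.

Unsatisfiable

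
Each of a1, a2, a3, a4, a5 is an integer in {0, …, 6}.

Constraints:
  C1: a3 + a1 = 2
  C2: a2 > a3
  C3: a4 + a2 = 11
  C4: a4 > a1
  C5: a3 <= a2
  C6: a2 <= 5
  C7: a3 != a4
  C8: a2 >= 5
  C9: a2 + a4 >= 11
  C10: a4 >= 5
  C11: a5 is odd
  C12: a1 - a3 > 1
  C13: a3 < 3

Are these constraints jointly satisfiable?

Take a1 = 2, a2 = 5, a3 = 0, a4 = 6, a5 = 1. Then constraint 1: a3 + a1 = 2; constraint 3: a4 + a2 = 11; constraint 9: a2 + a4 = 11, and every other listed constraint is also met.

Satisfiable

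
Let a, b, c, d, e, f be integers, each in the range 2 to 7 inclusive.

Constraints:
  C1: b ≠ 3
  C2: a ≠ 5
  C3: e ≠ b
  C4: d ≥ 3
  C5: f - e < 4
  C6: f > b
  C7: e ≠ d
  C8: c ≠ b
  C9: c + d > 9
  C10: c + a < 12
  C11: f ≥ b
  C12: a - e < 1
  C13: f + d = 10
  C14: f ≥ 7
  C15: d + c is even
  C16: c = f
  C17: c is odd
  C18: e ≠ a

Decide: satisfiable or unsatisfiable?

Take a = 3, b = 4, c = 7, d = 3, e = 5, f = 7. Then constraint 5: f - e = 2; constraint 9: c + d = 10; constraint 10: c + a = 10, and every other listed constraint is also met.

Satisfiable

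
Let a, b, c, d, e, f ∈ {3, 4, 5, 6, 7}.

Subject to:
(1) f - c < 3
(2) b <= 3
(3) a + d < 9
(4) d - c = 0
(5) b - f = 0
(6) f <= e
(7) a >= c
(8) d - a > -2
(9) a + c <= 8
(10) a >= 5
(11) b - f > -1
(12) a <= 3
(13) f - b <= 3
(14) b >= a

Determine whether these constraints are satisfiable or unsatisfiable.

From constraints 10 and 14: b ≥ a and a ≥ 5, so b ≥ 5. From constraint 2: b ≤ 3. But 3 < 5, so no value of b works.

Unsatisfiable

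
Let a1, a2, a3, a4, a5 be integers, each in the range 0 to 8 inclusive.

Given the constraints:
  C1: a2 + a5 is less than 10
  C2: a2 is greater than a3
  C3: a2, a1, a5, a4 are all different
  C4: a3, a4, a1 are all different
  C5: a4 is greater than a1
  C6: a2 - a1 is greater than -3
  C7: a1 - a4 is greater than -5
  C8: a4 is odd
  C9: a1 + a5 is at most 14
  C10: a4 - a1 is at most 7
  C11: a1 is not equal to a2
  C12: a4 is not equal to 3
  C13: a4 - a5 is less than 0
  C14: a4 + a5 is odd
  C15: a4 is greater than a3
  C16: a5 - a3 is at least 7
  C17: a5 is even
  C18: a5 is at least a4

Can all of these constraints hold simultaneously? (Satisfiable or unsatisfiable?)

Satisfiable

Take a1 = 3, a2 = 1, a3 = 0, a4 = 7, a5 = 8. Then constraint 1: a2 + a5 = 9; constraint 6: a2 - a1 = -2, and every other listed constraint is also met.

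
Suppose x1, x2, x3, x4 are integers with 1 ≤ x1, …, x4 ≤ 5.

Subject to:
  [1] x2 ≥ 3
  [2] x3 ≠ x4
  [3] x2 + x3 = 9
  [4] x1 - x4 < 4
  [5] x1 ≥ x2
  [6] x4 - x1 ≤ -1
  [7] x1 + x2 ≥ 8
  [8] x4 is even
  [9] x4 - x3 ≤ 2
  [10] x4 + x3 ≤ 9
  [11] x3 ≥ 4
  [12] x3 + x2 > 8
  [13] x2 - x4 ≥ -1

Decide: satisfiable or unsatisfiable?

Satisfiable

The assignment x1 = 5, x2 = 4, x3 = 5, x4 = 4 works:
  constraint 3 holds since x2 + x3 = 9.
  constraint 4 holds since x1 - x4 = 1.
  constraint 6 holds since x4 - x1 = -1.
The rest check out directly.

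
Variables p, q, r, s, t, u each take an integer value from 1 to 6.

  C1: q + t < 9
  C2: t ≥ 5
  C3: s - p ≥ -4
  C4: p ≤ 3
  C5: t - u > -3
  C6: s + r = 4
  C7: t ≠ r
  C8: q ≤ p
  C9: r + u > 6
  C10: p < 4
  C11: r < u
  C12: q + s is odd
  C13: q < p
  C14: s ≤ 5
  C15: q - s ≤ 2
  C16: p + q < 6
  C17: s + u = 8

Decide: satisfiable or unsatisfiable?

Satisfiable

One satisfying assignment is p = 3, q = 1, r = 2, s = 2, t = 5, u = 6.
For the less obvious constraints — constraint 1: q + t = 6; constraint 3: s - p = -1; constraint 5: t - u = -1 — and the others hold by inspection.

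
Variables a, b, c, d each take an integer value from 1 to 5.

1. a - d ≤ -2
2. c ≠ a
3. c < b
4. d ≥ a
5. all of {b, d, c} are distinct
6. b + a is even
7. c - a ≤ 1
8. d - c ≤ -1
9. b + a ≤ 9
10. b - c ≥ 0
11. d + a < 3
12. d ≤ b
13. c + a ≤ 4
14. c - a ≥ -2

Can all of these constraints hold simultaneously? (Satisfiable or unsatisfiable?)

Constraints 1, 7, and 8 give c − d ≥ 1, d − a ≥ 2, a − c ≥ -1.
Adding all 3 inequalities: the left sides telescope to 0, and the right sides sum to 1 + 2 + (-1) = 2. So 0 ≥ 2, which is false.

Unsatisfiable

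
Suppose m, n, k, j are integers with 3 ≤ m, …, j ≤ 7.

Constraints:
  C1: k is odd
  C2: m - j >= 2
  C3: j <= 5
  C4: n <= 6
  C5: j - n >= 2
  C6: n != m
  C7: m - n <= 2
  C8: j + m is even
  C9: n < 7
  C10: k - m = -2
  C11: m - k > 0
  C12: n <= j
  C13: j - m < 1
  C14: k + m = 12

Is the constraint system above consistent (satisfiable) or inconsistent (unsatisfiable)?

Constraints 2, 5, and 7 give j − n ≥ 2, n − m ≥ -2, m − j ≥ 2.
Adding all 3 inequalities: the left sides telescope to 0, and the right sides sum to 2 + (-2) + 2 = 2. So 0 ≥ 2, which is false.

Unsatisfiable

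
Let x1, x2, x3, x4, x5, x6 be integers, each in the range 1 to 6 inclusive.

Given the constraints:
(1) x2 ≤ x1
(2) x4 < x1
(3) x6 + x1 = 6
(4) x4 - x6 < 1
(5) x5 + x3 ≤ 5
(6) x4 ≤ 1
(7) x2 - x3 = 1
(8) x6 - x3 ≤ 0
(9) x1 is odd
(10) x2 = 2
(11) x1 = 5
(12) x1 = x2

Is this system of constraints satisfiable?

Unsatisfiable

Constraint 11 fixes x1 = 5 and constraint 10 fixes x2 = 2, but constraint 12 requires x1 = x2. Since 5 ≠ 2, contradiction.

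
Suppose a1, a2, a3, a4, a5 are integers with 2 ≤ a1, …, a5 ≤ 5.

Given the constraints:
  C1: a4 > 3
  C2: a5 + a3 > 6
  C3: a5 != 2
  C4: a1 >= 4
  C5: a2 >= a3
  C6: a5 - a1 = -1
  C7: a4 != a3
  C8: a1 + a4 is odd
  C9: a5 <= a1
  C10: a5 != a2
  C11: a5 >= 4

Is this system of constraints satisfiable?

Take a1 = 5, a2 = 3, a3 = 3, a4 = 4, a5 = 4. Then constraint 2: a5 + a3 = 7; constraint 6: a5 - a1 = -1, and every other listed constraint is also met.

Satisfiable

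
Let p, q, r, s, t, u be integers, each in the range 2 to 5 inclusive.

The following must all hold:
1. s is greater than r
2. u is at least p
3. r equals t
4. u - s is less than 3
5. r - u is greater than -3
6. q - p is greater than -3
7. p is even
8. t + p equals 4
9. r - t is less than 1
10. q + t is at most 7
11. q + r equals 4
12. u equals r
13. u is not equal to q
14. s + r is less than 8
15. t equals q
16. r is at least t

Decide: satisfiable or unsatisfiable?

Unsatisfiable

From constraints 3, 12, and 15, u = r = t = q, so u = q. But constraint 13 says u ≠ q. Contradiction.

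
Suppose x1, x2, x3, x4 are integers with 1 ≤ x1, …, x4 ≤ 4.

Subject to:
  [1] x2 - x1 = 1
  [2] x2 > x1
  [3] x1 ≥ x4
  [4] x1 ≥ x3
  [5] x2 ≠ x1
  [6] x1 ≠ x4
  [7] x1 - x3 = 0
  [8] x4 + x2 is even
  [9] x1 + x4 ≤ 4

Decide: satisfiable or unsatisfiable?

The assignment x1 = 2, x2 = 3, x3 = 2, x4 = 1 works:
  constraint 1 holds since x2 - x1 = 1.
  constraint 7 holds since x1 - x3 = 0.
The rest check out directly.

Satisfiable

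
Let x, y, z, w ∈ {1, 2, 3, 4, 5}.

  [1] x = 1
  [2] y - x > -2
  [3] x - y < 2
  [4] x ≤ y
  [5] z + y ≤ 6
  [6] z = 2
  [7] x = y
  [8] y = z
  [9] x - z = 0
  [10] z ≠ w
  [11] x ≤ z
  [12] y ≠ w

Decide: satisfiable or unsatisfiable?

Unsatisfiable

Constraint 1 fixes x = 1 and constraint 6 fixes z = 2. Constraints 7 and 8 give x = y = z, so x = z. But 1 ≠ 2 — contradiction.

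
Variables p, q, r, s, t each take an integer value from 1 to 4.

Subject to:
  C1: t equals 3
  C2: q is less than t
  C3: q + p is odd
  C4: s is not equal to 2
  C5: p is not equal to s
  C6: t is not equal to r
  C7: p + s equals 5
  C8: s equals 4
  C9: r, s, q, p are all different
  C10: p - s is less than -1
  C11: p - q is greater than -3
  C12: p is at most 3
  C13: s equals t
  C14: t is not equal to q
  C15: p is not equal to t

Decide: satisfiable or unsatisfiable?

Unsatisfiable

Constraint 8 fixes s = 4 and constraint 1 fixes t = 3, but constraint 13 requires s = t. Since 4 ≠ 3, contradiction.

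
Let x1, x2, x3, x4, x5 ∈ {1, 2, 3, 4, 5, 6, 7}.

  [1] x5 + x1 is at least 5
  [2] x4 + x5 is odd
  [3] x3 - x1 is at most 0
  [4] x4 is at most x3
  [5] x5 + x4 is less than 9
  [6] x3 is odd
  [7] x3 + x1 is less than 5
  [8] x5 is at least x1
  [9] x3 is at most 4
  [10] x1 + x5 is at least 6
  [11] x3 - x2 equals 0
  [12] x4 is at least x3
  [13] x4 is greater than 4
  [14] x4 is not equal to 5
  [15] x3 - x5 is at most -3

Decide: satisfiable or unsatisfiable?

From constraint 13: x4 ≥ 5. From constraints 4 and 9: x4 ≤ x3 and x3 ≤ 4, so x4 ≤ 4. But 4 < 5, so no value of x4 works.

Unsatisfiable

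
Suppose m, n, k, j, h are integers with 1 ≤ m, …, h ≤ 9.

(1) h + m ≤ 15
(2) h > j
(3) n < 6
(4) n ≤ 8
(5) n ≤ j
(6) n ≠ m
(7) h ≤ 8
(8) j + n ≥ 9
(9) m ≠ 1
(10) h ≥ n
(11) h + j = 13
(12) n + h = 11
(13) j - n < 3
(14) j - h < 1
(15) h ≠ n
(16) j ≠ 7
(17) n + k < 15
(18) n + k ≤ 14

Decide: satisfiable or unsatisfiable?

Satisfiable

The assignment m = 7, n = 4, k = 9, j = 6, h = 7 works:
  constraint 1 holds since h + m = 14.
  constraint 8 holds since j + n = 10.
  constraint 11 holds since h + j = 13.
The rest check out directly.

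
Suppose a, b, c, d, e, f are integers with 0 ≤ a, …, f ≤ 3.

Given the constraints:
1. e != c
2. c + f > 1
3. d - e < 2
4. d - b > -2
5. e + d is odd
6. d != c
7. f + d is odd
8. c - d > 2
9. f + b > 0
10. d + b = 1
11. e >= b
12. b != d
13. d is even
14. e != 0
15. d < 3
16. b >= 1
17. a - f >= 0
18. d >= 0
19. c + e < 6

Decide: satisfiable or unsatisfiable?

Satisfiable

The assignment a = 3, b = 1, c = 3, d = 0, e = 1, f = 1 works:
  constraint 2 holds since c + f = 4.
  constraint 3 holds since d - e = -1.
  constraint 4 holds since d - b = -1.
The rest check out directly.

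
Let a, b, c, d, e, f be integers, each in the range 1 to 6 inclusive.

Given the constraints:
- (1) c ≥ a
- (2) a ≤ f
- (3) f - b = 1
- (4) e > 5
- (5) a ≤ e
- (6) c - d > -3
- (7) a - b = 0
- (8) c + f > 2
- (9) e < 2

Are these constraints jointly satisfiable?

From constraint 4: e ≥ 6. From constraint 9: e ≤ 1. But 1 < 6, so no value of e works.

Unsatisfiable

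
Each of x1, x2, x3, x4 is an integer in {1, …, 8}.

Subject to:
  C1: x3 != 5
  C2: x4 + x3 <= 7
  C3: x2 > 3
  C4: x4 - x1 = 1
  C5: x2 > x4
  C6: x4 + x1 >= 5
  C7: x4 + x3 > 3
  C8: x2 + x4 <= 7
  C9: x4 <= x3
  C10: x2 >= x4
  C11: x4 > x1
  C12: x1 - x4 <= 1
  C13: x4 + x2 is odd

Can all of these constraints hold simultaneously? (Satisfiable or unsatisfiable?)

Satisfiable

Take x1 = 2, x2 = 4, x3 = 3, x4 = 3. Then constraint 2: x4 + x3 = 6; constraint 4: x4 - x1 = 1, and every other listed constraint is also met.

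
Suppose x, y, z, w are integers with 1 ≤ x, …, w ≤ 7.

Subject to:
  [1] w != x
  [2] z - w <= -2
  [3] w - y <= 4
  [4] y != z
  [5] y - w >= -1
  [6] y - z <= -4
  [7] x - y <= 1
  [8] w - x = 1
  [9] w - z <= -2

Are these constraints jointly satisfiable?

Constraints 2, 3, and 6 give y − w ≥ -4, w − z ≥ 2, z − y ≥ 4.
Adding all 3 inequalities: the left sides telescope to 0, and the right sides sum to (-4) + 2 + 4 = 2. So 0 ≥ 2, which is false.

Unsatisfiable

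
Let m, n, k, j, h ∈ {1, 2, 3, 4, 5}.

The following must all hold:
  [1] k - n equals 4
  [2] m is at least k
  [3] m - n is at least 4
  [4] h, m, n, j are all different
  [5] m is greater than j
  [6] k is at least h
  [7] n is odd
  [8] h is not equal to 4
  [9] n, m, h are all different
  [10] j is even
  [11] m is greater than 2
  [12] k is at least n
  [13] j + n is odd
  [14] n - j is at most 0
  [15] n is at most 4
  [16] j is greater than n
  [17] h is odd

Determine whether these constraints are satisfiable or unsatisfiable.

The assignment m = 5, n = 1, k = 5, j = 4, h = 3 works:
  constraint 1 holds since k - n = 4.
  constraint 3 holds since m - n = 4.
The rest check out directly.

Satisfiable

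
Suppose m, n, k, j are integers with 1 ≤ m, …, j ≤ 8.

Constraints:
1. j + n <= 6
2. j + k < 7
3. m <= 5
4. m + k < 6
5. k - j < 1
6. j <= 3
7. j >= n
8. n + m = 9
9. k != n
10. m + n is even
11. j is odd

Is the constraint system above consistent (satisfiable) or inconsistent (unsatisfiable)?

From constraints 6 and 7: n ≤ j ≤ 3. From constraint 3: m ≤ 5. Hence n + m ≤ 8. But constraint 8 requires n + m = 9, and 9 > 8. Contradiction.

Unsatisfiable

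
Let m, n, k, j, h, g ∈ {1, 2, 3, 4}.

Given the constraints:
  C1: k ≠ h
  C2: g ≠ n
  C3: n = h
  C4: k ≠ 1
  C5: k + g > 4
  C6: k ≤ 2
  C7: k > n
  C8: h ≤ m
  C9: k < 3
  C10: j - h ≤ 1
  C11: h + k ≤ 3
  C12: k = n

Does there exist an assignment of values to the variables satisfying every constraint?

From constraints 3 and 12, k = n = h, so k = h. But constraint 1 says k ≠ h. Contradiction.

Unsatisfiable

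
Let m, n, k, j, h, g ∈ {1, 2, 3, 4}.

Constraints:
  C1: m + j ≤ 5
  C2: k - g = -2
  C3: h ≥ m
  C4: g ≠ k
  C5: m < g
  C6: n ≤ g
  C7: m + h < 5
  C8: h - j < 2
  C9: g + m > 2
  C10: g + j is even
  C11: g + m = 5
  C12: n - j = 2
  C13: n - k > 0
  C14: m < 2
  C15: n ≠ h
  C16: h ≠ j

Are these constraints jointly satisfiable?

Satisfiable

Take m = 1, n = 4, k = 2, j = 2, h = 3, g = 4. Then constraint 1: m + j = 3; constraint 2: k - g = -2; constraint 7: m + h = 4, and every other listed constraint is also met.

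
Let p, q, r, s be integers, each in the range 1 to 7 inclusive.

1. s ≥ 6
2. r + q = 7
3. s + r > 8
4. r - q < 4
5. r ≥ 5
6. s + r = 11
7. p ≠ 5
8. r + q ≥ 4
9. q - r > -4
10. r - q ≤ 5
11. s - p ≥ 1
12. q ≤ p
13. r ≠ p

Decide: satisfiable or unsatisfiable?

Take p = 2, q = 2, r = 5, s = 6. Then constraint 2: r + q = 7; constraint 3: s + r = 11, and every other listed constraint is also met.

Satisfiable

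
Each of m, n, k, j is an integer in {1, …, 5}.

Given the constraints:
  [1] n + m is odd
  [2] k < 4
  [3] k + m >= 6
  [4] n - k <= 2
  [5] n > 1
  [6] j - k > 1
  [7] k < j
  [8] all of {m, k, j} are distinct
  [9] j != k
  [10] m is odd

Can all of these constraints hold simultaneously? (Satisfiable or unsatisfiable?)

Take m = 5, n = 2, k = 2, j = 4. Then constraint 3: k + m = 7; constraint 4: n - k = 0, and every other listed constraint is also met.

Satisfiable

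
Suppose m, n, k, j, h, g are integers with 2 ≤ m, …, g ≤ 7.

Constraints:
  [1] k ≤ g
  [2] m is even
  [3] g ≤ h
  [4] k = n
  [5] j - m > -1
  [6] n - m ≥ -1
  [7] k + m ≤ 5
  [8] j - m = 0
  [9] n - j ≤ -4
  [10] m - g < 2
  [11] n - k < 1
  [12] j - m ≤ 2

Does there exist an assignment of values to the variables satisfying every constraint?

Unsatisfiable

Constraints 6, 9, and 12 give j − n ≥ 4, n − m ≥ -1, m − j ≥ -2.
Adding all 3 inequalities: the left sides telescope to 0, and the right sides sum to 4 + (-1) + (-2) = 1. So 0 ≥ 1, which is false.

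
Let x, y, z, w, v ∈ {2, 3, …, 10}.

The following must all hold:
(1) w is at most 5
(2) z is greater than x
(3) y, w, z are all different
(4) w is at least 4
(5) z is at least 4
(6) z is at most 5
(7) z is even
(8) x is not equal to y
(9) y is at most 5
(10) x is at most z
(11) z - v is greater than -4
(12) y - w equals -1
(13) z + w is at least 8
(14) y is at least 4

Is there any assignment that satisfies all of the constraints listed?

Constraints 1, 4, 5, 6, 9, and 14 confine each of y, w, z to the 2 values {4, 5}.
Constraint 3 requires all 3 of them to be distinct, but only 2 values are available — impossible by the pigeonhole principle.

Unsatisfiable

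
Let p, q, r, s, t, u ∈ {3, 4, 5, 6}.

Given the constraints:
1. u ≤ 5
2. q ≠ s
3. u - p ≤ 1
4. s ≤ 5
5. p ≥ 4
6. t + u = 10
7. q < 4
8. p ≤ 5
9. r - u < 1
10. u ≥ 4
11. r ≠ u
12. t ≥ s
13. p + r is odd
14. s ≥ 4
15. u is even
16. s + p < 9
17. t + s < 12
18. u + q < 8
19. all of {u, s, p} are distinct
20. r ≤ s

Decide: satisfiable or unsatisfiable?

Unsatisfiable

Constraints 1, 4, 5, 8, 10, and 14 confine each of u, s, p to the 2 values {4, 5}.
Constraint 19 requires all 3 of them to be distinct, but only 2 values are available — impossible by the pigeonhole principle.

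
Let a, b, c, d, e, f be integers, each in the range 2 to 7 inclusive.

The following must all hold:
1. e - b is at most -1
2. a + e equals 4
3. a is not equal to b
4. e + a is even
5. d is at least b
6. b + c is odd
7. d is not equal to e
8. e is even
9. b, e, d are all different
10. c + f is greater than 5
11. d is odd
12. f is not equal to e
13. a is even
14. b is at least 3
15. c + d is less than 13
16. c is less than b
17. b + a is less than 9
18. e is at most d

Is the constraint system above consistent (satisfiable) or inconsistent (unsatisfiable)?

One satisfying assignment is a = 2, b = 4, c = 3, d = 7, e = 2, f = 3.
For the less obvious constraints — constraint 1: e - b = -2; constraint 2: a + e = 4 — and the others hold by inspection.

Satisfiable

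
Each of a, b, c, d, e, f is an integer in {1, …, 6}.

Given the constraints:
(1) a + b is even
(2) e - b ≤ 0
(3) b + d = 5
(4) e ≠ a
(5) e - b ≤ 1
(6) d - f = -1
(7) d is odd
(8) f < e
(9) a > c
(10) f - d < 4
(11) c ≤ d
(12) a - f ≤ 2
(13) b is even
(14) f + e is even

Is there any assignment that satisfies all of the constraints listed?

Satisfiable

One satisfying assignment is a = 2, b = 4, c = 1, d = 1, e = 4, f = 2.
For the less obvious constraints — constraint 2: e - b = 0; constraint 3: b + d = 5; constraint 5: e - b = 0 — and the others hold by inspection.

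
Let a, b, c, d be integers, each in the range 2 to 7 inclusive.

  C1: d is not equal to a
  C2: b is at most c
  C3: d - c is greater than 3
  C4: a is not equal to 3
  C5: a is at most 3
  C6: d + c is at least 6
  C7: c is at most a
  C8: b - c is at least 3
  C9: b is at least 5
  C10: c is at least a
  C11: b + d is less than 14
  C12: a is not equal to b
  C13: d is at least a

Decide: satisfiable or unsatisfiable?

From constraints 2 and 9: c ≥ b and b ≥ 5, so c ≥ 5. From constraints 5 and 7: c ≤ a and a ≤ 3, so c ≤ 3. But 3 < 5, so no value of c works.

Unsatisfiable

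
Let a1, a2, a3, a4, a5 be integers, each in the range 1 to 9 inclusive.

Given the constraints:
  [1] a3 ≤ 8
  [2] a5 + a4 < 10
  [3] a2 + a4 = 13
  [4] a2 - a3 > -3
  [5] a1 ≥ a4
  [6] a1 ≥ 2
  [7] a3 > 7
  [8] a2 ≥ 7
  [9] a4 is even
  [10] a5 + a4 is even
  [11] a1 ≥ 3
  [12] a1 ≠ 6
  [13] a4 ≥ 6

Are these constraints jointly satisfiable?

The assignment a1 = 8, a2 = 7, a3 = 8, a4 = 6, a5 = 2 works:
  constraint 2 holds since a5 + a4 = 8.
  constraint 3 holds since a2 + a4 = 13.
The rest check out directly.

Satisfiable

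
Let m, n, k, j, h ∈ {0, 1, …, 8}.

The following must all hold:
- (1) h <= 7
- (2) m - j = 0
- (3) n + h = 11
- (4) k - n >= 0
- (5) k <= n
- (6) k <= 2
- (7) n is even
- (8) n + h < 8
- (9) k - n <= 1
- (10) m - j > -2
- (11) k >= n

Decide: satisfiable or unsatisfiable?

Unsatisfiable

From constraints 6 and 11: n ≤ k ≤ 2. From constraint 1: h ≤ 7. Hence n + h ≤ 9. But constraint 3 requires n + h = 11, and 11 > 9. Contradiction.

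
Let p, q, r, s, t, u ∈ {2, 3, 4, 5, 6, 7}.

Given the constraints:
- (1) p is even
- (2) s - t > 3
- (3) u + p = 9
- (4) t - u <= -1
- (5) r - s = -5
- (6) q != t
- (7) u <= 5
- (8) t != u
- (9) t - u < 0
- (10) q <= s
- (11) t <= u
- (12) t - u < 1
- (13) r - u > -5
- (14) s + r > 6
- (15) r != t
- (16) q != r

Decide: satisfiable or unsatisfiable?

One satisfying assignment is p = 4, q = 5, r = 2, s = 7, t = 3, u = 5.
For the less obvious constraints — constraint 2: s - t = 4; constraint 3: u + p = 9 — and the others hold by inspection.

Satisfiable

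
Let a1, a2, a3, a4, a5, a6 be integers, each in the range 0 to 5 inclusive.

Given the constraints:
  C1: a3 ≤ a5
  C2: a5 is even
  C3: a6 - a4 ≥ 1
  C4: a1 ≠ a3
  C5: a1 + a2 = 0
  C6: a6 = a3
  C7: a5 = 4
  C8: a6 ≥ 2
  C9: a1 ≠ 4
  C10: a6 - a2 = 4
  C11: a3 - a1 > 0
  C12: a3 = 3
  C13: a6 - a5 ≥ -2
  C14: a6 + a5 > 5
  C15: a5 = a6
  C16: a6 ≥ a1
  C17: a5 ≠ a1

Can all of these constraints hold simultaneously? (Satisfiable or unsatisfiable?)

Unsatisfiable

Constraint 7 fixes a5 = 4 and constraint 12 fixes a3 = 3. Constraints 6 and 15 give a5 = a6 = a3, so a5 = a3. But 4 ≠ 3 — contradiction.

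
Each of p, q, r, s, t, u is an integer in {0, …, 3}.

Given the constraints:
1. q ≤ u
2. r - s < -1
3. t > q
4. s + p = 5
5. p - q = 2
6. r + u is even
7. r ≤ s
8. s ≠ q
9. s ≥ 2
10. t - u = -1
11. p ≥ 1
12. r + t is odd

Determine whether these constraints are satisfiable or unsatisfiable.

Satisfiable

Take p = 2, q = 0, r = 0, s = 3, t = 1, u = 2. Then constraint 2: r - s = -3; constraint 4: s + p = 5; constraint 5: p - q = 2, and every other listed constraint is also met.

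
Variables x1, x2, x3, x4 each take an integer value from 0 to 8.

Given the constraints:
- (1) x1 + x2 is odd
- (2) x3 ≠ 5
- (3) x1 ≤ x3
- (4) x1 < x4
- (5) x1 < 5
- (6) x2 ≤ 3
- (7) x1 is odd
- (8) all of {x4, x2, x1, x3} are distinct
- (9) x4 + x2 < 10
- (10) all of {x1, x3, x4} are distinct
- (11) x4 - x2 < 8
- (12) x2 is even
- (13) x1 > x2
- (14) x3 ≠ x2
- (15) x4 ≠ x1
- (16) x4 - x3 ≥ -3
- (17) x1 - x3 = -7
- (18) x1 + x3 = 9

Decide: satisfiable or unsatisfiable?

Satisfiable

The assignment x1 = 1, x2 = 0, x3 = 8, x4 = 7 works:
  constraint 9 holds since x4 + x2 = 7.
  constraint 11 holds since x4 - x2 = 7.
  constraint 16 holds since x4 - x3 = -1.
The rest check out directly.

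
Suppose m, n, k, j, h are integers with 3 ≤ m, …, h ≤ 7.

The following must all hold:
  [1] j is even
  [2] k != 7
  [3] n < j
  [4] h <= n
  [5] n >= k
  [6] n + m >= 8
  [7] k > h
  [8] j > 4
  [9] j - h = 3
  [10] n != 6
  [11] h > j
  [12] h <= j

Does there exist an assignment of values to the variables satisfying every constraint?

Unsatisfiable

Constraints 3, 5, 7, and 11 give h < k, k ≤ n, n < j, j < h. Chaining: h < k ≤ n < j < h, which forces h < h — impossible.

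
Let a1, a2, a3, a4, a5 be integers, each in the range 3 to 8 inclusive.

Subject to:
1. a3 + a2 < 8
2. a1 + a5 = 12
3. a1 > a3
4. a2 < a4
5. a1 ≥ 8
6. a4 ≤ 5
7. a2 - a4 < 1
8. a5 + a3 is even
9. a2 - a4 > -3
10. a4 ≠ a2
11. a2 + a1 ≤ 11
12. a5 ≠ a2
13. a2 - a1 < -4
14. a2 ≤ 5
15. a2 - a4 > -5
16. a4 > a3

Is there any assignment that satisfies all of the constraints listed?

Satisfiable

The assignment a1 = 8, a2 = 3, a3 = 4, a4 = 5, a5 = 4 works:
  constraint 1 holds since a3 + a2 = 7.
  constraint 2 holds since a1 + a5 = 12.
  constraint 7 holds since a2 - a4 = -2.
The rest check out directly.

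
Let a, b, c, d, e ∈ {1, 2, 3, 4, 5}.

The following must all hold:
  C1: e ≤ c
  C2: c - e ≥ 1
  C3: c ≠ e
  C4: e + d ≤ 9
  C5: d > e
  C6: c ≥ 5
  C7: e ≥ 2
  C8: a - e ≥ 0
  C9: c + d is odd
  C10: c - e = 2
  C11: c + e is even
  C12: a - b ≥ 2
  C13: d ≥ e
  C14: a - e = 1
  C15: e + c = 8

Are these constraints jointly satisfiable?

The assignment a = 4, b = 1, c = 5, d = 4, e = 3 works:
  constraint 2 holds since c - e = 2.
  constraint 4 holds since e + d = 7.
The rest check out directly.

Satisfiable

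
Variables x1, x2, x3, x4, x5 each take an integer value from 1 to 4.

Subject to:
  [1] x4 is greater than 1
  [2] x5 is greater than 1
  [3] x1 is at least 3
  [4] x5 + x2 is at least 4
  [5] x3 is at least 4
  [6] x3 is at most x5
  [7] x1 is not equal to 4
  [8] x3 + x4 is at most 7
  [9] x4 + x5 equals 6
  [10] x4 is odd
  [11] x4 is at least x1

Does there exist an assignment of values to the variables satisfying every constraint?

Unsatisfiable

From constraints 3 and 11: x4 ≥ x1 ≥ 3. From constraints 5 and 6: x5 ≥ x3 ≥ 4. Hence x4 + x5 ≥ 7. But constraint 9 requires x4 + x5 = 6, and 6 < 7. Contradiction.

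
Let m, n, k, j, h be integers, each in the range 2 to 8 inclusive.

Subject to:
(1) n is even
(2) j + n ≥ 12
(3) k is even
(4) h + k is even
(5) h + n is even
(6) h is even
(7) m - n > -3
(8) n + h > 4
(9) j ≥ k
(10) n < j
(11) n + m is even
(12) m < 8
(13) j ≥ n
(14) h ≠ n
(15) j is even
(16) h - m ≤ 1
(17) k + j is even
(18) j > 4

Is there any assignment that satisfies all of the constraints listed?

One satisfying assignment is m = 4, n = 4, k = 8, j = 8, h = 2.
For the less obvious constraints — constraint 2: j + n = 12; constraint 7: m - n = 0 — and the others hold by inspection.

Satisfiable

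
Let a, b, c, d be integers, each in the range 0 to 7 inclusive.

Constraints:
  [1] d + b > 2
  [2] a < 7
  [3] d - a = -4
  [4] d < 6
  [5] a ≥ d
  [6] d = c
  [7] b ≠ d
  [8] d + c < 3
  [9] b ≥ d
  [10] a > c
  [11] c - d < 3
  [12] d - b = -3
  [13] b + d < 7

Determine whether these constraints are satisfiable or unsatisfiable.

Satisfiable

Take a = 5, b = 4, c = 1, d = 1. Then constraint 1: d + b = 5; constraint 3: d - a = -4, and every other listed constraint is also met.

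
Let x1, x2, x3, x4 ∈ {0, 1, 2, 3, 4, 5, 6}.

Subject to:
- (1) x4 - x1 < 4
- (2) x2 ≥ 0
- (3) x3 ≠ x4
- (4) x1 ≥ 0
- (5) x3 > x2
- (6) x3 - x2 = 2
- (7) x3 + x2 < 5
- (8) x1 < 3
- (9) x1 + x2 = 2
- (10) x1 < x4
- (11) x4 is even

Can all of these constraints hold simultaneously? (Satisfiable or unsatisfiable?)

Satisfiable

Setting (x1, x2, x3, x4) = (1, 1, 3, 2) satisfies everything: constraint 1: x4 - x1 = 1; constraint 6: x3 - x2 = 2, and the others follow.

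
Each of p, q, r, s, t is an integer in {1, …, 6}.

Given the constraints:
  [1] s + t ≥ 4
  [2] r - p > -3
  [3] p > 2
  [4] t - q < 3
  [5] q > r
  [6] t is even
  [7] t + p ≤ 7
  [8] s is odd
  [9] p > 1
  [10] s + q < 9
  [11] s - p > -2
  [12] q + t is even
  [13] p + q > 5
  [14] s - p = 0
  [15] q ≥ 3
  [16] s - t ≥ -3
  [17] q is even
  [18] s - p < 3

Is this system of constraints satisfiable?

Satisfiable

Try p = 3, q = 4, r = 1, s = 3, t = 4.
Check constraint 1: s + t = 7; constraint 2: r - p = -2. The remaining constraints are straightforward to verify.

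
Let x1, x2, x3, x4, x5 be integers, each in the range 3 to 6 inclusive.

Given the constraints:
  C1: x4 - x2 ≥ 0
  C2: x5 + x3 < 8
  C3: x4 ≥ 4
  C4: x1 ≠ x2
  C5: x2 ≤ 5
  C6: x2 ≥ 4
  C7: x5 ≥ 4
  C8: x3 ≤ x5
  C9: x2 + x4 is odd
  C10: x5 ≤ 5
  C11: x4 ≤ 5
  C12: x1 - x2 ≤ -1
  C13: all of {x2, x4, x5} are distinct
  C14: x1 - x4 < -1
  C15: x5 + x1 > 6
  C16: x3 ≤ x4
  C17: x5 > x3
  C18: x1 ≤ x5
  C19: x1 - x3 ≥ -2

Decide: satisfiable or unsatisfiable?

Constraints 3, 5, 6, 7, 10, and 11 confine each of x2, x4, x5 to the 2 values {4, 5}.
Constraint 13 requires all 3 of them to be distinct, but only 2 values are available — impossible by the pigeonhole principle.

Unsatisfiable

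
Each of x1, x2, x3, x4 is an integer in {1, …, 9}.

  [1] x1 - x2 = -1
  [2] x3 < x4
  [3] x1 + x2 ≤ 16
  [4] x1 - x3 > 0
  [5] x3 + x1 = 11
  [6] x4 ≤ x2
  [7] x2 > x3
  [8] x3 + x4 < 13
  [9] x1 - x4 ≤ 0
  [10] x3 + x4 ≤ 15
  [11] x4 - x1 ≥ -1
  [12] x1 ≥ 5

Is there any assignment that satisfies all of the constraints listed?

Setting (x1, x2, x3, x4) = (6, 7, 5, 7) satisfies everything: constraint 1: x1 - x2 = -1; constraint 3: x1 + x2 = 13, and the others follow.

Satisfiable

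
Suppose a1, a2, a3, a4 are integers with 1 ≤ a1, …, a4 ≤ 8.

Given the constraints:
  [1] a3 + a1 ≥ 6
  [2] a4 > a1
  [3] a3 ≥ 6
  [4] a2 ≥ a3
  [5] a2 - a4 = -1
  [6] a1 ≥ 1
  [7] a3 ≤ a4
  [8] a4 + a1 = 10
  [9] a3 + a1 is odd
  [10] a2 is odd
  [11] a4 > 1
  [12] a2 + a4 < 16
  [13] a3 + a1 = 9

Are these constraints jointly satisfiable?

Satisfiable

Take a1 = 2, a2 = 7, a3 = 7, a4 = 8. Then constraint 1: a3 + a1 = 9; constraint 5: a2 - a4 = -1; constraint 8: a4 + a1 = 10, and every other listed constraint is also met.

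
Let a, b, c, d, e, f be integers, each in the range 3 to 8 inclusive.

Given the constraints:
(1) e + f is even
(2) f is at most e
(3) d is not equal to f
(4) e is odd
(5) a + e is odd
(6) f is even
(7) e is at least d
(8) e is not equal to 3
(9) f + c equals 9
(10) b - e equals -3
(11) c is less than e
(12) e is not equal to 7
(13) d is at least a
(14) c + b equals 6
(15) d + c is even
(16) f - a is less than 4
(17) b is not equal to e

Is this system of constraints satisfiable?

Constraint 4 makes e odd and constraint 6 makes f even, so e + f must be odd. Constraint 1 says e + f is even — contradiction.

Unsatisfiable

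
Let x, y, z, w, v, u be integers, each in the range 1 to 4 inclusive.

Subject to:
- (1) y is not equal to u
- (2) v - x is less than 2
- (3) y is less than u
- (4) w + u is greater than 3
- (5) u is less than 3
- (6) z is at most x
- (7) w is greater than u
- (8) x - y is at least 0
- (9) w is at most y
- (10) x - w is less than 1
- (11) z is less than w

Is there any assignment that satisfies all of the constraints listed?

Unsatisfiable

Constraints 3, 7, and 9 give w ≤ y, y < u, u < w. Chaining: w ≤ y < u < w, which forces w < w — impossible.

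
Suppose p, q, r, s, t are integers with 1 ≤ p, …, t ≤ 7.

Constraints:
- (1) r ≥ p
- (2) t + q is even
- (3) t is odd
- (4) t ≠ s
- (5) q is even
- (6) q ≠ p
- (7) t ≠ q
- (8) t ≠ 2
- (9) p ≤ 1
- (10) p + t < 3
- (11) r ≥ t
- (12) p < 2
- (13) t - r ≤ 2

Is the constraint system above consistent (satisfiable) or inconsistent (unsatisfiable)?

Constraint 3 makes t odd and constraint 5 makes q even, so t + q must be odd. Constraint 2 says t + q is even — contradiction.

Unsatisfiable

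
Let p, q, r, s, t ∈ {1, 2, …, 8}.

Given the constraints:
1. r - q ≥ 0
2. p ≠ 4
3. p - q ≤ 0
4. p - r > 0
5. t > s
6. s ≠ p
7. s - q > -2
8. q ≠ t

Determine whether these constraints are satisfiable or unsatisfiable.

Unsatisfiable

Constraints 1, 3, and 4 give p ≤ q, q ≤ r, r < p. Chaining: p ≤ q ≤ r < p, which forces p < p — impossible.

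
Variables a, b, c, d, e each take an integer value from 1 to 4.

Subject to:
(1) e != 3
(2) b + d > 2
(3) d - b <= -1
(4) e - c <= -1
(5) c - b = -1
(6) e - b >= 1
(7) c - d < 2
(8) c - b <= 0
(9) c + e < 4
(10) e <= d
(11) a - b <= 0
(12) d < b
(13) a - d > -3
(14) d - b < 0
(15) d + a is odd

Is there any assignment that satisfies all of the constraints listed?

Constraints 4, 6, and 8 give e − b ≥ 1, b − c ≥ 0, c − e ≥ 1.
Adding all 3 inequalities: the left sides telescope to 0, and the right sides sum to 1 + 0 + 1 = 2. So 0 ≥ 2, which is false.

Unsatisfiable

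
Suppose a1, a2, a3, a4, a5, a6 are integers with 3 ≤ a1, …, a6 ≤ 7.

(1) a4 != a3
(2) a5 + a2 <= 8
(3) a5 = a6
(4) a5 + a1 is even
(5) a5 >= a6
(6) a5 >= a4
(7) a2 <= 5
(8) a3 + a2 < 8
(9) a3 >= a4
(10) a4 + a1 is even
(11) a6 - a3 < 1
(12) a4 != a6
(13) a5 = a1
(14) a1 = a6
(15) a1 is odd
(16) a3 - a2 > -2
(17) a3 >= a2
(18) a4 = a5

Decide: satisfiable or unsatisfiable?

Unsatisfiable

From constraints 13, 14, and 18, a4 = a5 = a1 = a6, so a4 = a6. But constraint 12 says a4 ≠ a6. Contradiction.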